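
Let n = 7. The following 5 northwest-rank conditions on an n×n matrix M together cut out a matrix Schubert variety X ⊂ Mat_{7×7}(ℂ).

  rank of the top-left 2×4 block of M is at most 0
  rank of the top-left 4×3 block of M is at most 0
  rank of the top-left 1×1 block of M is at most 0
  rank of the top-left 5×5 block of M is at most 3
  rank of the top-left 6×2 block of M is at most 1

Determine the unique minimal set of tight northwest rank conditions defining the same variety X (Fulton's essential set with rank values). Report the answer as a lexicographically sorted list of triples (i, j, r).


Computing R[i][j] = min implied NW-rank bound (n=7, 5 conditions):

  0 | 0 | 0 | 0 | 1 | 1 | 1
  0 | 0 | 0 | 0 | 1 | 2 | 2
  0 | 0 | 0 | 1 | 2 | 3 | 3
  0 | 0 | 0 | 1 | 2 | 3 | 4
  1 | 1 | 1 | 2 | 3 | 4 | 5
  1 | 1 | 2 | 3 | 4 | 5 | 6
  1 | 2 | 3 | 4 | 5 | 6 | 7

so w = (5, 6, 4, 7, 1, 3, 2).

ℓ(w)=15; the 3 essential cells (i,j,r):

[(2, 4, 0), (4, 3, 0), (6, 2, 1)]


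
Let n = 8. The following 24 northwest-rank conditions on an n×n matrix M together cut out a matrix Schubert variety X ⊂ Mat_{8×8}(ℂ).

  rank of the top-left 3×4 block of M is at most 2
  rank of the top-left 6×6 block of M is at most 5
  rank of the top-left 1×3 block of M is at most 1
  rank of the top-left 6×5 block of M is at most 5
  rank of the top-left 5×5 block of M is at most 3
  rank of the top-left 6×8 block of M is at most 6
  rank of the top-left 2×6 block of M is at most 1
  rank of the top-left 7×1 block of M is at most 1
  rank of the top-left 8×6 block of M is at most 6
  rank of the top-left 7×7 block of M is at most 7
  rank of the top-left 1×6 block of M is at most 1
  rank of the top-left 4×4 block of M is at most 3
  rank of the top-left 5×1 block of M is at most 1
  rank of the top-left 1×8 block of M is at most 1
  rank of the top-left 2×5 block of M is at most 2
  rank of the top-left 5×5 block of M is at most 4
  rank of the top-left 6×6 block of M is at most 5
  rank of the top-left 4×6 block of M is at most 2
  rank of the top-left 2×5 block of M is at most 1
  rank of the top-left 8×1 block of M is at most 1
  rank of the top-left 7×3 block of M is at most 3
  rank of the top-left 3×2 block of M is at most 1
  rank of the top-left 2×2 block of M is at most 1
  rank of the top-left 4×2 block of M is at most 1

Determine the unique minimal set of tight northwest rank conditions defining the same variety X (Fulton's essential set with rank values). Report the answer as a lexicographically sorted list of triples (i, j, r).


Propagating the 24 rank bounds to every northwest block:

  i=1: 1 | 1 | 1 | 1 | 1 | 1 | 1 | 1
  i=2: 1 | 1 | 1 | 1 | 1 | 1 | 2 | 2
  i=3: 1 | 1 | 2 | 2 | 2 | 2 | 3 | 3
  i=4: 1 | 1 | 2 | 2 | 2 | 2 | 3 | 4
  i=5: 1 | 2 | 3 | 3 | 3 | 3 | 4 | 5
  i=6: 1 | 2 | 3 | 4 | 4 | 4 | 5 | 6
  i=7: 1 | 2 | 3 | 4 | 5 | 5 | 6 | 7
  i=8: 1 | 2 | 3 | 4 | 5 | 6 | 7 | 8

giving w = (1, 7, 3, 8, 2, 4, 5, 6) via Δ²R.

3 SE-corners of the 10-cell Rothe diagram give Ess(w):

[(2, 6, 1), (4, 2, 1), (4, 6, 2)]


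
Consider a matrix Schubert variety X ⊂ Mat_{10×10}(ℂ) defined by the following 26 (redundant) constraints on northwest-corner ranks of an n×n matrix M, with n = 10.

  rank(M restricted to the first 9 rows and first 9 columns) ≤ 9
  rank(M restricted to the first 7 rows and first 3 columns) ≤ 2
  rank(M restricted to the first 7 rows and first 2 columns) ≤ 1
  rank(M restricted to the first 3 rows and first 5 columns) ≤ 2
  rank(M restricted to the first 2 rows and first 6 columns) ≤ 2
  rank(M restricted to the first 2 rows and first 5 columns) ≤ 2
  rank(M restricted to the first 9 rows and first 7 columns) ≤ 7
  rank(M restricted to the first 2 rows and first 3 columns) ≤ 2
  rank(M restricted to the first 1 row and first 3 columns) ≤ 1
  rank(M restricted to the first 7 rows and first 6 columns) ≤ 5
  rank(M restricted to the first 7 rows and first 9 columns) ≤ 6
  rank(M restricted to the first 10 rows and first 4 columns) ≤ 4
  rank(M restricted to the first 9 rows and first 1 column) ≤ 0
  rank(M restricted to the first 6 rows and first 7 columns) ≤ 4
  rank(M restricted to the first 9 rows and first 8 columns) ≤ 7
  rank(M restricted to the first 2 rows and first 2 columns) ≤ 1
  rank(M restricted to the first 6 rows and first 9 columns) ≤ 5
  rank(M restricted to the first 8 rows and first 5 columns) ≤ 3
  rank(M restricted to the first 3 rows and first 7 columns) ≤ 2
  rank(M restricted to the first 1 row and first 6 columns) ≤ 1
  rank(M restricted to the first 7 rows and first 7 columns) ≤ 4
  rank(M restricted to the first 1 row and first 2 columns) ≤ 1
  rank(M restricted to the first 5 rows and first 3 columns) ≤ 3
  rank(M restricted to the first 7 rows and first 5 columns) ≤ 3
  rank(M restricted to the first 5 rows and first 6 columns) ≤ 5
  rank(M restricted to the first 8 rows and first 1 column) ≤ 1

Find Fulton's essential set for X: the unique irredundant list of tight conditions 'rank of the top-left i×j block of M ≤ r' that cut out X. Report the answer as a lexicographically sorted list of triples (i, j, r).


Recovering R(i,j) via the rank-extension bound from the 26 conditions:

  row 1: 0  1  1  1  1  1  1  1  1  1
  row 2: 0  1  2  2  2  2  2  2  2  2
  row 3: 0  1  2  2  2  2  2  3  3  3
  row 4: 0  1  2  3  3  3  3  4  4  4
  row 5: 0  1  2  3  3  4  4  5  5  5
  row 6: 0  1  2  3  3  4  4  5  5  6
  row 7: 0  1  2  3  3  4  4  5  6  7
  row 8: 0  1  2  3  3  4  5  6  7  8
  row 9: 0  1  2  3  4  5  6  7  8  9
  row 10: 1  2  3  4  5  6  7  8  9  10

giving w = (2, 3, 8, 4, 6, 10, 9, 7, 5, 1) via Δ²R.

|D(w)|=20, |Ess(w)|=5:

[(3, 7, 2), (6, 9, 5), (7, 7, 4), (8, 5, 3), (9, 1, 0)]


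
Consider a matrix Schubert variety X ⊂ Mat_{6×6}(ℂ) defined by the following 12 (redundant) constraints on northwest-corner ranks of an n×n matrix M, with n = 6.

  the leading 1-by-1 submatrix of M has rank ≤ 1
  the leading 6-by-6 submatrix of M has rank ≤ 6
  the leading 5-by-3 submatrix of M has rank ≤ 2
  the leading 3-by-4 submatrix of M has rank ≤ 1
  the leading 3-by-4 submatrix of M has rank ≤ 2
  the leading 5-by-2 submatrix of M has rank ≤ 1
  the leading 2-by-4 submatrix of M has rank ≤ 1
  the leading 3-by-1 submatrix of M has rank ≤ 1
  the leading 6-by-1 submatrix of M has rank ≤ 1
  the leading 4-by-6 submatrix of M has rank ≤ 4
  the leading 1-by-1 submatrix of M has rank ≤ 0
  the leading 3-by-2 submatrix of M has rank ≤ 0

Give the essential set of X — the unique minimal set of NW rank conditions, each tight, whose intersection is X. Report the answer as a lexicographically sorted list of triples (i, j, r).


Propagating the 12 rank bounds to every northwest block:

  R[1]: 0 | 0 | 1 | 1 | 1 | 1
  R[2]: 0 | 0 | 1 | 1 | 2 | 2
  R[3]: 0 | 0 | 1 | 1 | 2 | 3
  R[4]: 1 | 1 | 2 | 2 | 3 | 4
  R[5]: 1 | 1 | 2 | 3 | 4 | 5
  R[6]: 1 | 2 | 3 | 4 | 5 | 6

reading off 1-entries of Δ²R: w = (3, 5, 6, 1, 4, 2).

Fulton essential set (3 of the 9 Rothe cells):

[(3, 2, 0), (3, 4, 1), (5, 2, 1)]


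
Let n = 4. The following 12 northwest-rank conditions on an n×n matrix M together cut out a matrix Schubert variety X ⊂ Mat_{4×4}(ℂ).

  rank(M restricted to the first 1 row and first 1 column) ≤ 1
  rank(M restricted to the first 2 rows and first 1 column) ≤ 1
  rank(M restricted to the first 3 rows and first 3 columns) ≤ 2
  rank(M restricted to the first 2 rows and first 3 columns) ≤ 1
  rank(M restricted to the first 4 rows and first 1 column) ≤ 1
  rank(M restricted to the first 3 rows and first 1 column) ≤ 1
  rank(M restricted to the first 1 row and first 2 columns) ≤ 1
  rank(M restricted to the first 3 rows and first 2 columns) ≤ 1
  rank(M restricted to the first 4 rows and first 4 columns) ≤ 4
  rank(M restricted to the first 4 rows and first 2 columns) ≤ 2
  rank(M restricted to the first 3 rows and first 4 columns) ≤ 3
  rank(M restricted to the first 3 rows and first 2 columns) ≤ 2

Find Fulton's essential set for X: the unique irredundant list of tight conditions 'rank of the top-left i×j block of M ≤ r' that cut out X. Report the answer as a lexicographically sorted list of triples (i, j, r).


Computing R[i][j] = min implied NW-rank bound (n=4, 12 conditions):

  row 1: 1 | 1 | 1 | 1
  row 2: 1 | 1 | 1 | 2
  row 3: 1 | 1 | 2 | 3
  row 4: 1 | 2 | 3 | 4

reading off 1-entries of Δ²R: w = (1, 4, 3, 2).

|D(w)|=3, |Ess(w)|=2:

[(2, 3, 1), (3, 2, 1)]


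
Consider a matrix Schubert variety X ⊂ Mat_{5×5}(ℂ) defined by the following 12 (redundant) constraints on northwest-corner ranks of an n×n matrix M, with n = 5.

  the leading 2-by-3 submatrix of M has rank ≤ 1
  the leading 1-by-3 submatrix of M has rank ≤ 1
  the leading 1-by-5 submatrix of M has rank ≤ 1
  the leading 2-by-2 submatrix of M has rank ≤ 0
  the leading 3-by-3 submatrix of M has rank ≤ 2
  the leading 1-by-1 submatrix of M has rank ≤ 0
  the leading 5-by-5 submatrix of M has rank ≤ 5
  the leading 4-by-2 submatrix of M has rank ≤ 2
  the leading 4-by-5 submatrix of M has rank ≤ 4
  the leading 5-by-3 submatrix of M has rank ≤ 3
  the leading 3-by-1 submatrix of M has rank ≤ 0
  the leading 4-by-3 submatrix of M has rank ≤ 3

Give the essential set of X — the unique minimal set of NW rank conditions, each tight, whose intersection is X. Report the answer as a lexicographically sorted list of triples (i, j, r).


Propagating the 12 rank bounds to every northwest block:

  0 0 1 1 1
  0 0 1 2 2
  0 1 2 3 3
  1 2 3 4 4
  1 2 3 4 5

hence w(1..5) = (3, 4, 2, 1, 5).

D(w) has 5 cells with 2 SE-corners; essential set:

[(2, 2, 0), (3, 1, 0)]


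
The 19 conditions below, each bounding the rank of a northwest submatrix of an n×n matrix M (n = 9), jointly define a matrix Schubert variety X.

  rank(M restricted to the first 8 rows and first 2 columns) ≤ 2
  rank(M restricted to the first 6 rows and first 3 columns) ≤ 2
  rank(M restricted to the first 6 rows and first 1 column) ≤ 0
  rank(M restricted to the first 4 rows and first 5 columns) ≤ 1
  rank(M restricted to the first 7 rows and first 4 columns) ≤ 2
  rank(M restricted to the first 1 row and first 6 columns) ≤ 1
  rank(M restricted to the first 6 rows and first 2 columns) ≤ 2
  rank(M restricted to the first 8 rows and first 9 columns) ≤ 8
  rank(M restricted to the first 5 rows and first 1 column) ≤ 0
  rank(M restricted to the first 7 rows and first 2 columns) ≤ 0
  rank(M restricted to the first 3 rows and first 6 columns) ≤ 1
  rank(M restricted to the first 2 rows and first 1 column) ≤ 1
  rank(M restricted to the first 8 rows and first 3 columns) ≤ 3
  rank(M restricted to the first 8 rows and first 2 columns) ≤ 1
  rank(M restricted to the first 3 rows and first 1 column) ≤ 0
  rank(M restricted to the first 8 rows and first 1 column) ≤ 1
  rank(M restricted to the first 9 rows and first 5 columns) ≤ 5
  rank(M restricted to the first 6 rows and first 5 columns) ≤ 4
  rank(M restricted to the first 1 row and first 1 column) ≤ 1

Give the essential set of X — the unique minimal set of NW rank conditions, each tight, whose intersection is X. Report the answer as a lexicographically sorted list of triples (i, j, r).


Recovering R(i,j) via the rank-extension bound from the 19 conditions:

  i=1: 0 | 0 | 1 | 1 | 1 | 1 | 1 | 1 | 1
  i=2: 0 | 0 | 1 | 1 | 1 | 1 | 2 | 2 | 2
  i=3: 0 | 0 | 1 | 1 | 1 | 1 | 2 | 3 | 3
  i=4: 0 | 0 | 1 | 1 | 1 | 2 | 3 | 4 | 4
  i=5: 0 | 0 | 1 | 2 | 2 | 3 | 4 | 5 | 5
  i=6: 0 | 0 | 1 | 2 | 3 | 4 | 5 | 6 | 6
  i=7: 0 | 0 | 1 | 2 | 3 | 4 | 5 | 6 | 7
  i=8: 1 | 1 | 2 | 3 | 4 | 5 | 6 | 7 | 8
  i=9: 1 | 2 | 3 | 4 | 5 | 6 | 7 | 8 | 9

giving w = (3, 7, 8, 6, 4, 5, 9, 1, 2) via Δ²R.

Fulton essential set (3 of the 22 Rothe cells):

[(3, 6, 1), (4, 5, 1), (7, 2, 0)]


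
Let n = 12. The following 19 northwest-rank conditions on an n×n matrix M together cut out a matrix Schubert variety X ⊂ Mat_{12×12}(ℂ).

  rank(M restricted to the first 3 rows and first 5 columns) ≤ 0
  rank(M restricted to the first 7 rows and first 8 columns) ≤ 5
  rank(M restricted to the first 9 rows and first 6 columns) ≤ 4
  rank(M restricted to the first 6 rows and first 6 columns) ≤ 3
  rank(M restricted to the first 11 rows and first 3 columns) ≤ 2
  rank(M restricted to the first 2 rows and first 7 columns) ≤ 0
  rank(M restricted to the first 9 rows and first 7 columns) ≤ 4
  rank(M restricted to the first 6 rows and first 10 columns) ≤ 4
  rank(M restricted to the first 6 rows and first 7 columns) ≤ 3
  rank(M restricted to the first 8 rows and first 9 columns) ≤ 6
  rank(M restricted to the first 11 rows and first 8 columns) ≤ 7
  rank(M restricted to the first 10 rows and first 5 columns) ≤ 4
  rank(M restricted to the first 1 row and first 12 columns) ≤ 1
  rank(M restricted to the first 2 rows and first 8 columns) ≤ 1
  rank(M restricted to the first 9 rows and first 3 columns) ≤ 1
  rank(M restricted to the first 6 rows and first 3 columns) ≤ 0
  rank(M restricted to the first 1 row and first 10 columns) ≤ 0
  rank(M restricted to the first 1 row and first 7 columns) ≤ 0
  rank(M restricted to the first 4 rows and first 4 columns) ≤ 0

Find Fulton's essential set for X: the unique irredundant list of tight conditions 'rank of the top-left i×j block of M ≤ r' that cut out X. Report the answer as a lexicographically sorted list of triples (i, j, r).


Rank table r_w(12×12) implied by the 19 constraints:

  0  0  0  0  0  0  0  0  0  0  1  1
  0  0  0  0  0  0  0  1  1  1  2  2
  0  0  0  0  0  1  1  2  2  2  3  3
  0  0  0  0  1  2  2  3  3  3  4  4
  0  0  0  1  2  3  3  4  4  4  5  5
  0  0  0  1  2  3  3  4  4  4  5  6
  1  1  1  2  3  4  4  5  5  5  6  7
  1  1  1  2  3  4  4  5  6  6  7  8
  1  1  1  2  3  4  4  5  6  7  8  9
  1  2  2  3  4  5  5  6  7  8  9  10
  1  2  2  3  4  5  6  7  8  9  10  11
  1  2  3  4  5  6  7  8  9  10  11  12

so w = (11, 8, 6, 5, 4, 12, 1, 9, 10, 2, 7, 3).

Rothe diagram D(w) (42 cells), 10 SE-corners (essential conditions):

[(1, 10, 0), (2, 7, 0), (3, 5, 0), (4, 4, 0), (6, 3, 0), (6, 7, 3), (6, 10, 4), (9, 3, 1), (9, 7, 4), (11, 3, 2)]


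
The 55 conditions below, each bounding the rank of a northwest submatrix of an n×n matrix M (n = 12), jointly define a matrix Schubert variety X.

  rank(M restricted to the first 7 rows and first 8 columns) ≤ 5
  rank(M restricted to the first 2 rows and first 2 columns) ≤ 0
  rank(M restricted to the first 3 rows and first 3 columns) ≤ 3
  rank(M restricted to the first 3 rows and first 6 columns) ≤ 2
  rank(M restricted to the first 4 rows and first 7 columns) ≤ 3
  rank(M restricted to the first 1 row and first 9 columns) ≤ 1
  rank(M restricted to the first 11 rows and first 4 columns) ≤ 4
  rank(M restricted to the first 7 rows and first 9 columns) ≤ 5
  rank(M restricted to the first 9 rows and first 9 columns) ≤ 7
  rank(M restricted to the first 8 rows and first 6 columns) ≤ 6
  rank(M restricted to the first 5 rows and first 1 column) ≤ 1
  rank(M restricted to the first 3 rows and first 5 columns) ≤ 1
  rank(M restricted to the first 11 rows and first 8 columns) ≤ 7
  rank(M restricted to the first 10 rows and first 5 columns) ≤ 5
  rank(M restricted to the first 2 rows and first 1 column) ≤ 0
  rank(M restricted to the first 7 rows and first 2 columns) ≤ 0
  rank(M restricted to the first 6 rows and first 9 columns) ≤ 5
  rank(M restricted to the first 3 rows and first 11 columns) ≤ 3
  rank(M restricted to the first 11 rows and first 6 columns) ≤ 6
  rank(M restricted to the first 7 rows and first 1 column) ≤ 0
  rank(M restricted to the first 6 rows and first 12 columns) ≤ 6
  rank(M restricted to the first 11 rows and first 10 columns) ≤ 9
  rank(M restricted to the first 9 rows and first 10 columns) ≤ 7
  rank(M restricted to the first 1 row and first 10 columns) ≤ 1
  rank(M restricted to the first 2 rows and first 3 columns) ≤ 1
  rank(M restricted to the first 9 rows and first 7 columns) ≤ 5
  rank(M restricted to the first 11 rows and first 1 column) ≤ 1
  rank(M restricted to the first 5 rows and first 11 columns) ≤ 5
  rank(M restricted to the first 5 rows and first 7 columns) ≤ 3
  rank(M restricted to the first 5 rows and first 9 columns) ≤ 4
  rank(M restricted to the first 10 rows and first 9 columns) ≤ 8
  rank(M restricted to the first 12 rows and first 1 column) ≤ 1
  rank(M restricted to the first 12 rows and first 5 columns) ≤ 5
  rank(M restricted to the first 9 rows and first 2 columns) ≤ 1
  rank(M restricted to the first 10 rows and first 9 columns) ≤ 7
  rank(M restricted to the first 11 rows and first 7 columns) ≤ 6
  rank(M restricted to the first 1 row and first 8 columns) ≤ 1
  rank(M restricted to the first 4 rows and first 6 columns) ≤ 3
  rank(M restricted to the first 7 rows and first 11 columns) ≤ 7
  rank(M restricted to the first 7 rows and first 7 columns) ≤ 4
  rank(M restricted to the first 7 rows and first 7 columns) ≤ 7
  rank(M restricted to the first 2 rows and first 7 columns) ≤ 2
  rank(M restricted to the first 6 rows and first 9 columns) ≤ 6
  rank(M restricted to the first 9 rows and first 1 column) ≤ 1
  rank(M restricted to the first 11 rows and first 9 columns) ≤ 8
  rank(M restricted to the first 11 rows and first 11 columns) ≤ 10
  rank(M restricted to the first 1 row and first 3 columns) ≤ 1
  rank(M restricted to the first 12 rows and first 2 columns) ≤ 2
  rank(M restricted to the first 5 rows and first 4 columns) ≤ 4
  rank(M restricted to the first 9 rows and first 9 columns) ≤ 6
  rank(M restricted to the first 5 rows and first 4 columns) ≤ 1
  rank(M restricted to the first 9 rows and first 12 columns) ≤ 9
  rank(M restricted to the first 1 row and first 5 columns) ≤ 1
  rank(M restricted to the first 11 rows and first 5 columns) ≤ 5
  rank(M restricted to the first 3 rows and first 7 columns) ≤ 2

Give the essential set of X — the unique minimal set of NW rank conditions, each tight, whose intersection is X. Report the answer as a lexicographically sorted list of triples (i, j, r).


Computing R[i][j] = min implied NW-rank bound (n=12, 55 conditions):

  row 1: 0 0 1 1 1 1 1 1 1 1 1 1
  row 2: 0 0 1 1 1 2 2 2 2 2 2 2
  row 3: 0 0 1 1 1 2 2 3 3 3 3 3
  row 4: 0 0 1 1 2 3 3 4 4 4 4 4
  row 5: 0 0 1 1 2 3 3 4 4 5 5 5
  row 6: 0 0 1 2 3 4 4 5 5 6 6 6
  row 7: 0 0 1 2 3 4 4 5 5 6 7 7
  row 8: 1 1 2 3 4 5 5 6 6 7 8 8
  row 9: 1 1 2 3 4 5 5 6 6 7 8 9
  row 10: 1 2 3 4 5 6 6 7 7 8 9 10
  row 11: 1 2 3 4 5 6 6 7 8 9 10 11
  row 12: 1 2 3 4 5 6 7 8 9 10 11 12

the unique w with this rank table is (3, 6, 8, 5, 10, 4, 11, 1, 12, 2, 9, 7).

12 SE-corners of the 29-cell Rothe diagram give Ess(w):

[(3, 5, 1), (3, 7, 2), (5, 4, 1), (5, 7, 3), (5, 9, 4), (7, 2, 0), (7, 7, 4), (7, 9, 5), (9, 2, 1), (9, 7, 5), (9, 9, 6), (11, 7, 6)]


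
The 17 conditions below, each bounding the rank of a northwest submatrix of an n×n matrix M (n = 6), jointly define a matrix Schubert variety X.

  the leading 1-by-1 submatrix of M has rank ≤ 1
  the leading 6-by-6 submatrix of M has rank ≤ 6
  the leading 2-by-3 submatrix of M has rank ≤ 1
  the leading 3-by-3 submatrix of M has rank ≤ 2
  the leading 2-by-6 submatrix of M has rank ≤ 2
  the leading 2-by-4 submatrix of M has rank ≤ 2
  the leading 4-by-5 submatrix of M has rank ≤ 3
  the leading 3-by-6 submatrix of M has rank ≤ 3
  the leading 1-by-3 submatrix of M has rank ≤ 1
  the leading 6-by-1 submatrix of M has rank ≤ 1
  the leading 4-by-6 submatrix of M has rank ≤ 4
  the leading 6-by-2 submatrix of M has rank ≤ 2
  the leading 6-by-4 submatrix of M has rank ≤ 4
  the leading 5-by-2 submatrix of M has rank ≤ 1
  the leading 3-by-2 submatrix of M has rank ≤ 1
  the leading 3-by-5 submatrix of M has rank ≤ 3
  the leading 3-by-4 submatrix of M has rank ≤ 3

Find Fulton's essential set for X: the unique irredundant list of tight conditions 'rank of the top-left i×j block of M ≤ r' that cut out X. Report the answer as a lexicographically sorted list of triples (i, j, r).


Recovering R(i,j) via the rank-extension bound from the 17 conditions:

  row 1: 1  1  1  1  1  1
  row 2: 1  1  1  2  2  2
  row 3: 1  1  2  3  3  3
  row 4: 1  1  2  3  3  4
  row 5: 1  1  2  3  4  5
  row 6: 1  2  3  4  5  6

the unique w with this rank table is (1, 4, 3, 6, 5, 2).

Rothe diagram D(w) (6 cells), 3 SE-corners (essential conditions):

[(2, 3, 1), (4, 5, 3), (5, 2, 1)]


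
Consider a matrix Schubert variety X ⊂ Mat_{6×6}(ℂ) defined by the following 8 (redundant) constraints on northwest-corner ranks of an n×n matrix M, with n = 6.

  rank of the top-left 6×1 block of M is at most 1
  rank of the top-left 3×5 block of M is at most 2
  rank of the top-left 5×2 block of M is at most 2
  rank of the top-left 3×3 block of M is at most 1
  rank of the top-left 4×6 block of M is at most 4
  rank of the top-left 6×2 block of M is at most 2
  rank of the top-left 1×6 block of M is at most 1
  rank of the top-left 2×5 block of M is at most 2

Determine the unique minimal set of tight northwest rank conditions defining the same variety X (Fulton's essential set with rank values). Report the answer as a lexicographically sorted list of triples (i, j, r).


The tightest implied rank at each (i,j), from the 8 conditions:

  1 | 1 | 1 | 1 | 1 | 1
  1 | 1 | 1 | 2 | 2 | 2
  1 | 1 | 1 | 2 | 2 | 3
  1 | 2 | 2 | 3 | 3 | 4
  1 | 2 | 3 | 4 | 4 | 5
  1 | 2 | 3 | 4 | 5 | 6

hence w(1..6) = (1, 4, 6, 2, 3, 5).

D(w) has 5 cells with 2 SE-corners; essential set:

[(3, 3, 1), (3, 5, 2)]


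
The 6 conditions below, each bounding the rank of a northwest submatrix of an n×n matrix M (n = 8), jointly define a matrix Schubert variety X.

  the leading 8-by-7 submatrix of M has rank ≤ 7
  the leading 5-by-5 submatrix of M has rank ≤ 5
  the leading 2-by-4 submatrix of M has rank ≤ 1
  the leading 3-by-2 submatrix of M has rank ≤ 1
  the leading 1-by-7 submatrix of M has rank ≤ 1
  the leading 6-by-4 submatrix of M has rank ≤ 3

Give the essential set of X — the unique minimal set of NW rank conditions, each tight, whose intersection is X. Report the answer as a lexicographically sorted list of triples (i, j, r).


Recovering R(i,j) via the rank-extension bound from the 6 conditions:

  R[1]: 1 1 1 1 1 1 1 1
  R[2]: 1 1 1 1 2 2 2 2
  R[3]: 1 1 2 2 3 3 3 3
  R[4]: 1 2 3 3 4 4 4 4
  R[5]: 1 2 3 3 4 5 5 5
  R[6]: 1 2 3 3 4 5 6 6
  R[7]: 1 2 3 4 5 6 7 7
  R[8]: 1 2 3 4 5 6 7 8

so w = (1, 5, 3, 2, 6, 7, 4, 8).

D(w) has 6 cells with 3 SE-corners; essential set:

[(2, 4, 1), (3, 2, 1), (6, 4, 3)]


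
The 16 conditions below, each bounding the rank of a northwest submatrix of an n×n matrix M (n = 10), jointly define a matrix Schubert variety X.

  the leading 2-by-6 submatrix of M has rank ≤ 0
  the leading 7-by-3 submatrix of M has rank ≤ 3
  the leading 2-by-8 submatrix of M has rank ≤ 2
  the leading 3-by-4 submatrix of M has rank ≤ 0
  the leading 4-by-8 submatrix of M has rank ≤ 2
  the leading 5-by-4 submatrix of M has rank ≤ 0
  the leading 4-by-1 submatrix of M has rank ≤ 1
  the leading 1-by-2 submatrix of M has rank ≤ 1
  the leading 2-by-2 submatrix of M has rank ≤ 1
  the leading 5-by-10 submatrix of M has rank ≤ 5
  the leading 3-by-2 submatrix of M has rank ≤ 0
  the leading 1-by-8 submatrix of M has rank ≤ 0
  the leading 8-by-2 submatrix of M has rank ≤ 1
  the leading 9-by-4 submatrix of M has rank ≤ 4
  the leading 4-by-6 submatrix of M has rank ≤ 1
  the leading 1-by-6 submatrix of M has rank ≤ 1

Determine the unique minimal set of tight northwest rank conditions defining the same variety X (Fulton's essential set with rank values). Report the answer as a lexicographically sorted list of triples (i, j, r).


Recovering R(i,j) via the rank-extension bound from the 16 conditions:

  i=1: 0 | 0 | 0 | 0 | 0 | 0 | 0 | 0 | 1 | 1
  i=2: 0 | 0 | 0 | 0 | 0 | 0 | 1 | 1 | 2 | 2
  i=3: 0 | 0 | 0 | 0 | 1 | 1 | 2 | 2 | 3 | 3
  i=4: 0 | 0 | 0 | 0 | 1 | 1 | 2 | 2 | 3 | 4
  i=5: 0 | 0 | 0 | 0 | 1 | 2 | 3 | 3 | 4 | 5
  i=6: 1 | 1 | 1 | 1 | 2 | 3 | 4 | 4 | 5 | 6
  i=7: 1 | 1 | 2 | 2 | 3 | 4 | 5 | 5 | 6 | 7
  i=8: 1 | 1 | 2 | 3 | 4 | 5 | 6 | 6 | 7 | 8
  i=9: 1 | 2 | 3 | 4 | 5 | 6 | 7 | 7 | 8 | 9
  i=10: 1 | 2 | 3 | 4 | 5 | 6 | 7 | 8 | 9 | 10

so w = (9, 7, 5, 10, 6, 1, 3, 4, 2, 8).

6 SE-corners of the 30-cell Rothe diagram give Ess(w):

[(1, 8, 0), (2, 6, 0), (4, 6, 1), (4, 8, 2), (5, 4, 0), (8, 2, 1)]


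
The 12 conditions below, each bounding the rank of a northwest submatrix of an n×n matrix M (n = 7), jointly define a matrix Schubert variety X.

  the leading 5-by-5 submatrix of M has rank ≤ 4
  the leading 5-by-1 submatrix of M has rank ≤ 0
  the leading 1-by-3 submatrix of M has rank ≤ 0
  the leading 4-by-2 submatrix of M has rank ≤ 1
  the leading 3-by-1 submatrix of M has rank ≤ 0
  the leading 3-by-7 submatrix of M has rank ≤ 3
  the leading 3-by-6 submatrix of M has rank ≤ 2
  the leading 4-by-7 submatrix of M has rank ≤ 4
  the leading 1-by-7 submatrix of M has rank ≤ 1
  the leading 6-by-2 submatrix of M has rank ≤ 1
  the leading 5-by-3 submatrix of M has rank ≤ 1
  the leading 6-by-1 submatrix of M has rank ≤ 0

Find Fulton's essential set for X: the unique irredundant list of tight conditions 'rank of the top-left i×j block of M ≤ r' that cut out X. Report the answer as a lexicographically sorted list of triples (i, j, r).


Computing R[i][j] = min implied NW-rank bound (n=7, 12 conditions):

  R[1]: 0 | 0 | 0 | 1 | 1 | 1 | 1
  R[2]: 0 | 1 | 1 | 2 | 2 | 2 | 2
  R[3]: 0 | 1 | 1 | 2 | 2 | 2 | 3
  R[4]: 0 | 1 | 1 | 2 | 3 | 3 | 4
  R[5]: 0 | 1 | 1 | 2 | 3 | 4 | 5
  R[6]: 0 | 1 | 2 | 3 | 4 | 5 | 6
  R[7]: 1 | 2 | 3 | 4 | 5 | 6 | 7

so w = (4, 2, 7, 5, 6, 3, 1).

|D(w)|=13, |Ess(w)|=4:

[(1, 3, 0), (3, 6, 2), (5, 3, 1), (6, 1, 0)]


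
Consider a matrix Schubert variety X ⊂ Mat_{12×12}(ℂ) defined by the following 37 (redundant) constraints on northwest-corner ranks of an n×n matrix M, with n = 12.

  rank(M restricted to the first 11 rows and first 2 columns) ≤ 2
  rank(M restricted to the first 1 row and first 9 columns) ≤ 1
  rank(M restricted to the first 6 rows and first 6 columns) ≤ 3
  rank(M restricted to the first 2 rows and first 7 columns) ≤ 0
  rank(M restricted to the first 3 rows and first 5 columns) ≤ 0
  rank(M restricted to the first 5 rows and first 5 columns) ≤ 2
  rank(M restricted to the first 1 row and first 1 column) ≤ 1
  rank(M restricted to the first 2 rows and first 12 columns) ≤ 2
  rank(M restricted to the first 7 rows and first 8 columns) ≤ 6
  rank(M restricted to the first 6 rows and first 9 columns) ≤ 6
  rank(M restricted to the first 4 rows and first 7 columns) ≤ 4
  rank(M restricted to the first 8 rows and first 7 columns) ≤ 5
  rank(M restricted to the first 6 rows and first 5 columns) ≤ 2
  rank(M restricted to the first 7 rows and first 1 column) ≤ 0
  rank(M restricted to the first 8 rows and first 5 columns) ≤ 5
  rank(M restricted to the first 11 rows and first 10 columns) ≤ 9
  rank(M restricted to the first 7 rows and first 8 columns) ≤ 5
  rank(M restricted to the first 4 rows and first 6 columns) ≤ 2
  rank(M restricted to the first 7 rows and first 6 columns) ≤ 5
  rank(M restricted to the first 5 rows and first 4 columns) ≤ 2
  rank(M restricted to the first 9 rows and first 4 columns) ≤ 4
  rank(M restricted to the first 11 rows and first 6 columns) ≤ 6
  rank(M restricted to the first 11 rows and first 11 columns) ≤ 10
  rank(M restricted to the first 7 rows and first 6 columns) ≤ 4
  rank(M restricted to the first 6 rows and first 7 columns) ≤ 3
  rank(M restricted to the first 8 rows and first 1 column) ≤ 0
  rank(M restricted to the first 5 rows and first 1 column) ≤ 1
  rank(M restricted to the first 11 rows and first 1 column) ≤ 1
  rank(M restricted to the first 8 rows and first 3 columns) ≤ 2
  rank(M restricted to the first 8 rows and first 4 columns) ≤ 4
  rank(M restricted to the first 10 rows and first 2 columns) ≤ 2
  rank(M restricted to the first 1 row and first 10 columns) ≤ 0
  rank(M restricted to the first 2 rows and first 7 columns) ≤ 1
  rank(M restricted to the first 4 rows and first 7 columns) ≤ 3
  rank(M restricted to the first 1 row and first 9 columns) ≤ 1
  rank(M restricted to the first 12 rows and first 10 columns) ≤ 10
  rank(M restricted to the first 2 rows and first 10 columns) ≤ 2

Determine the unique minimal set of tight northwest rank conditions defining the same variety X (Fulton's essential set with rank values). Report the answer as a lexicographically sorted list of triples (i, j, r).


Rank table r_w(12×12) implied by the 37 constraints:

  row 1: 0, 0, 0, 0, 0, 0, 0, 0, 0, 0, 1, 1
  row 2: 0, 0, 0, 0, 0, 0, 0, 1, 1, 1, 2, 2
  row 3: 0, 0, 0, 0, 0, 1, 1, 2, 2, 2, 3, 3
  row 4: 0, 1, 1, 1, 1, 2, 2, 3, 3, 3, 4, 4
  row 5: 0, 1, 2, 2, 2, 3, 3, 4, 4, 4, 5, 5
  row 6: 0, 1, 2, 2, 2, 3, 3, 4, 5, 5, 6, 6
  row 7: 0, 1, 2, 3, 3, 4, 4, 5, 6, 6, 7, 7
  row 8: 0, 1, 2, 3, 4, 5, 5, 6, 7, 7, 8, 8
  row 9: 1, 2, 3, 4, 5, 6, 6, 7, 8, 8, 9, 9
  row 10: 1, 2, 3, 4, 5, 6, 7, 8, 9, 9, 10, 10
  row 11: 1, 2, 3, 4, 5, 6, 7, 8, 9, 9, 10, 11
  row 12: 1, 2, 3, 4, 5, 6, 7, 8, 9, 10, 11, 12

so w = (11, 8, 6, 2, 3, 9, 4, 5, 1, 7, 12, 10).

ℓ(w)=31; the 7 essential cells (i,j,r):

[(1, 10, 0), (2, 7, 0), (3, 5, 0), (6, 5, 2), (6, 7, 3), (8, 1, 0), (11, 10, 9)]


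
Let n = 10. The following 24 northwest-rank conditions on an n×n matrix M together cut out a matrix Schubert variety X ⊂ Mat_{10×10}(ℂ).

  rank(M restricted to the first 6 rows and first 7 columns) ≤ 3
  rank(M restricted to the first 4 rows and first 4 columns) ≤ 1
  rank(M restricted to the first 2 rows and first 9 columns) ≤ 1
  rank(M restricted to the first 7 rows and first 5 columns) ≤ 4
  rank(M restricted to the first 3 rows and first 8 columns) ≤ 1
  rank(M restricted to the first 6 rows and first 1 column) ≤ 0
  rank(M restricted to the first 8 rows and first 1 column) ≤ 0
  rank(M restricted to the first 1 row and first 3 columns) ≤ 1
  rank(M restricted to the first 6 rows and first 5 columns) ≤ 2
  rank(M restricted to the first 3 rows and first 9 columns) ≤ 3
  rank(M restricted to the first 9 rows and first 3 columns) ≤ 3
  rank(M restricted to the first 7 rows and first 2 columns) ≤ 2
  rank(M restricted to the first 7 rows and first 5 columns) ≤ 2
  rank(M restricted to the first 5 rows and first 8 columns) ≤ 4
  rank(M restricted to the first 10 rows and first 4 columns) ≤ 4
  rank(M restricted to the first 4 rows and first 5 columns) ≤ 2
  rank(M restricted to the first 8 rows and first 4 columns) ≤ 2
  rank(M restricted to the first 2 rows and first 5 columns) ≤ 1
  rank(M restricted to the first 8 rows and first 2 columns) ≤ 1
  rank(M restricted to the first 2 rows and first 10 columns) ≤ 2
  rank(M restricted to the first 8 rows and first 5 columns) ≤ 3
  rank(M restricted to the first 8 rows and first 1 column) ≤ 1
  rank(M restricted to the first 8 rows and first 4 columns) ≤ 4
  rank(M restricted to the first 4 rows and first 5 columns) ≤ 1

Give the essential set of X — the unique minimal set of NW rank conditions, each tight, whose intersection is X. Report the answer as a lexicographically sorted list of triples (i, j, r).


Reconstructing r_w from the 24 given conditions:

  0 1 1 1 1 1 1 1 1 1
  0 1 1 1 1 1 1 1 1 2
  0 1 1 1 1 1 1 1 2 3
  0 1 1 1 1 2 2 2 3 4
  0 1 2 2 2 3 3 3 4 5
  0 1 2 2 2 3 3 4 5 6
  0 1 2 2 2 3 4 5 6 7
  0 1 2 2 3 4 5 6 7 8
  1 2 3 3 4 5 6 7 8 9
  1 2 3 4 5 6 7 8 9 10

second differences of R give the permutation w = (2, 10, 9, 6, 3, 8, 7, 5, 1, 4).

D(w) has 30 cells with 7 SE-corners; essential set:

[(2, 9, 1), (3, 8, 1), (4, 5, 1), (6, 7, 3), (7, 5, 2), (8, 1, 0), (8, 4, 2)]


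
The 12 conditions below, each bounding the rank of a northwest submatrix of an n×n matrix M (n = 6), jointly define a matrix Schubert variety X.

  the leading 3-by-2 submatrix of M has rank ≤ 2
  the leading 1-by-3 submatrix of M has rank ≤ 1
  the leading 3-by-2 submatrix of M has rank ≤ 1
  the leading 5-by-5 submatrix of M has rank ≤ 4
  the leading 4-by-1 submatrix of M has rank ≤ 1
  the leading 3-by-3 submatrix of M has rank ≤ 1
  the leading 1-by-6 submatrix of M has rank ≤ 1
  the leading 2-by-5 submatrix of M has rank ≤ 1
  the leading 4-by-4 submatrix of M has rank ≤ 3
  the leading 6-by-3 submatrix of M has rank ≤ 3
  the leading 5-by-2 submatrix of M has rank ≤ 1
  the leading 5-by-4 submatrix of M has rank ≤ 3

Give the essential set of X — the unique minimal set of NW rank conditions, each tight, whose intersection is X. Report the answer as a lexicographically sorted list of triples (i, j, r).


Computing R[i][j] = min implied NW-rank bound (n=6, 12 conditions):

  i=1: 1, 1, 1, 1, 1, 1
  i=2: 1, 1, 1, 1, 1, 2
  i=3: 1, 1, 1, 2, 2, 3
  i=4: 1, 1, 2, 3, 3, 4
  i=5: 1, 1, 2, 3, 4, 5
  i=6: 1, 2, 3, 4, 5, 6

second differences of R give the permutation w = (1, 6, 4, 3, 5, 2).

Rothe diagram D(w) (8 cells), 3 SE-corners (essential conditions):

[(2, 5, 1), (3, 3, 1), (5, 2, 1)]


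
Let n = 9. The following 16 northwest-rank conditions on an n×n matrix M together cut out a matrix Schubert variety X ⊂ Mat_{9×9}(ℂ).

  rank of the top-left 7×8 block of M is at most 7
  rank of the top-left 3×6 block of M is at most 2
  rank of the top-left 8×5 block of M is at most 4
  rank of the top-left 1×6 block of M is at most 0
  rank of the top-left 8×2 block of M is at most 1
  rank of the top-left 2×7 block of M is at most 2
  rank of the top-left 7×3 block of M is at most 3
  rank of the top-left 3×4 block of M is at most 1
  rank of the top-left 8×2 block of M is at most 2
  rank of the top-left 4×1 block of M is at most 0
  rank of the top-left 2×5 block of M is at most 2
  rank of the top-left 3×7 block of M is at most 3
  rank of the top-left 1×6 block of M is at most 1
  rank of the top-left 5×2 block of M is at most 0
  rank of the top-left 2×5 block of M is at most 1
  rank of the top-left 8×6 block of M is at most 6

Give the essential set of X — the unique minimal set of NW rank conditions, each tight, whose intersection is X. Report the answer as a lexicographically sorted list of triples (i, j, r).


Rank table r_w(9×9) implied by the 16 constraints:

  0 0 0 0 0 0 1 1 1
  0 0 1 1 1 1 2 2 2
  0 0 1 1 2 2 3 3 3
  0 0 1 2 3 3 4 4 4
  0 0 1 2 3 4 5 5 5
  1 1 2 3 4 5 6 6 6
  1 1 2 3 4 5 6 7 7
  1 1 2 3 4 5 6 7 8
  1 2 3 4 5 6 7 8 9

reading off 1-entries of Δ²R: w = (7, 3, 5, 4, 6, 1, 8, 9, 2).

Fulton essential set (4 of the 17 Rothe cells):

[(1, 6, 0), (3, 4, 1), (5, 2, 0), (8, 2, 1)]


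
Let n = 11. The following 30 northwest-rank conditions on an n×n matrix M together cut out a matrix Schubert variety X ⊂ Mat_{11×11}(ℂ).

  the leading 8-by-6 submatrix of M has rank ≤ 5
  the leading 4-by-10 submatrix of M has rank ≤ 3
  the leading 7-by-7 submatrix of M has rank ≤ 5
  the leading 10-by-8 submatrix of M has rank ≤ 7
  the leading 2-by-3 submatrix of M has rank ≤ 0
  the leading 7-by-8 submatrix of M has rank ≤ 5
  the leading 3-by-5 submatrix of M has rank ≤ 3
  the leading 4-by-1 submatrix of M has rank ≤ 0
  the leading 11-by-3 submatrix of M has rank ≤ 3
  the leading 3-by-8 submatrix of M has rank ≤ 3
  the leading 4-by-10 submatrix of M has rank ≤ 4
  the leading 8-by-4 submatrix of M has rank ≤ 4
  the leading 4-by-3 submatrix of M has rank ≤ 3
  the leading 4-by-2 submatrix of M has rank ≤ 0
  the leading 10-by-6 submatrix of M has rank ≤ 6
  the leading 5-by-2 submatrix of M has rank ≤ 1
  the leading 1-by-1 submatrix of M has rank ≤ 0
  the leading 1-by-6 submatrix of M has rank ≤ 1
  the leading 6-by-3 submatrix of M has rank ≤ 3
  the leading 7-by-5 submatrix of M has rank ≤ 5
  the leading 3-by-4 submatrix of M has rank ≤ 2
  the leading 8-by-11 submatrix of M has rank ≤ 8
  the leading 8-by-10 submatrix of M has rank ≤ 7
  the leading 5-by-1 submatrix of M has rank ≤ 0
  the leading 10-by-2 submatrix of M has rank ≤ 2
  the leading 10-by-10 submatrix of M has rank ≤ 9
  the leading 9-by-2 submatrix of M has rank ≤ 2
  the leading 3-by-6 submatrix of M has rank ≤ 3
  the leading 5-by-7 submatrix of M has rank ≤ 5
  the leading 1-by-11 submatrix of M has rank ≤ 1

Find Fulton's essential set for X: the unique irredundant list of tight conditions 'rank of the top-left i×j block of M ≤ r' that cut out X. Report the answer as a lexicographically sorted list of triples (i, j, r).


Computing R[i][j] = min implied NW-rank bound (n=11, 30 conditions):

  R[1]: 0, 0, 0, 1, 1, 1, 1, 1, 1, 1, 1
  R[2]: 0, 0, 0, 1, 2, 2, 2, 2, 2, 2, 2
  R[3]: 0, 0, 1, 2, 3, 3, 3, 3, 3, 3, 3
  R[4]: 0, 0, 1, 2, 3, 3, 3, 3, 3, 3, 4
  R[5]: 0, 1, 2, 3, 4, 4, 4, 4, 4, 4, 5
  R[6]: 1, 2, 3, 4, 5, 5, 5, 5, 5, 5, 6
  R[7]: 1, 2, 3, 4, 5, 5, 5, 5, 6, 6, 7
  R[8]: 1, 2, 3, 4, 5, 5, 6, 6, 7, 7, 8
  R[9]: 1, 2, 3, 4, 5, 6, 7, 7, 8, 8, 9
  R[10]: 1, 2, 3, 4, 5, 6, 7, 7, 8, 9, 10
  R[11]: 1, 2, 3, 4, 5, 6, 7, 8, 9, 10, 11

the unique w with this rank table is (4, 5, 3, 11, 2, 1, 9, 7, 6, 10, 8).

D(w) has 21 cells with 7 SE-corners; essential set:

[(2, 3, 0), (4, 2, 0), (4, 10, 3), (5, 1, 0), (7, 8, 5), (8, 6, 5), (10, 8, 7)]


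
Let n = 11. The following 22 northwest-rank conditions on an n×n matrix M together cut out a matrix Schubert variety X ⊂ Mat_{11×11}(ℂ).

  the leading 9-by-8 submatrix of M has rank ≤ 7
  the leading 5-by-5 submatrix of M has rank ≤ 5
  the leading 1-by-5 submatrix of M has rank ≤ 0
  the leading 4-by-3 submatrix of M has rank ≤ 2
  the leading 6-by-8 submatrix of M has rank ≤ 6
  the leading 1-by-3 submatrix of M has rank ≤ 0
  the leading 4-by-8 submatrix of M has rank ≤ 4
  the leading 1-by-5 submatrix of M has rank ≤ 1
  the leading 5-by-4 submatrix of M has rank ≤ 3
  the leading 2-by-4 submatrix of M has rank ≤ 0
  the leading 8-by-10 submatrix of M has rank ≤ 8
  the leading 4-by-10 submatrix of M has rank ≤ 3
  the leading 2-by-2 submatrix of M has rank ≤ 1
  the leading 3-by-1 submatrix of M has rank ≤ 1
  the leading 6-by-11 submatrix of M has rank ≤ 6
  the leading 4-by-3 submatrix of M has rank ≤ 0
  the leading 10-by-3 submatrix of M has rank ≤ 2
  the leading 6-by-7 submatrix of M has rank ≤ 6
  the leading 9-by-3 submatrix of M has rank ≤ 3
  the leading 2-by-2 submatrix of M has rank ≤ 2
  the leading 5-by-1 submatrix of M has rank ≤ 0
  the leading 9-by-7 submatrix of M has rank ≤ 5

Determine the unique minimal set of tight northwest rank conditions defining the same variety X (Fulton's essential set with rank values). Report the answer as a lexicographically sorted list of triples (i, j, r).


Computing R[i][j] = min implied NW-rank bound (n=11, 22 conditions):

  0 0 0 0 0 1 1 1 1 1 1
  0 0 0 0 1 2 2 2 2 2 2
  0 0 0 1 2 3 3 3 3 3 3
  0 0 0 1 2 3 3 3 3 3 4
  0 1 1 2 3 4 4 4 4 4 5
  1 2 2 3 4 5 5 5 5 5 6
  1 2 2 3 4 5 5 6 6 6 7
  1 2 2 3 4 5 5 6 7 7 8
  1 2 2 3 4 5 5 6 7 8 9
  1 2 2 3 4 5 6 7 8 9 10
  1 2 3 4 5 6 7 8 9 10 11

second differences of R give the permutation w = (6, 5, 4, 11, 2, 1, 8, 9, 10, 7, 3).

ℓ(w)=27; the 7 essential cells (i,j,r):

[(1, 5, 0), (2, 4, 0), (4, 3, 0), (4, 10, 3), (5, 1, 0), (9, 7, 5), (10, 3, 2)]


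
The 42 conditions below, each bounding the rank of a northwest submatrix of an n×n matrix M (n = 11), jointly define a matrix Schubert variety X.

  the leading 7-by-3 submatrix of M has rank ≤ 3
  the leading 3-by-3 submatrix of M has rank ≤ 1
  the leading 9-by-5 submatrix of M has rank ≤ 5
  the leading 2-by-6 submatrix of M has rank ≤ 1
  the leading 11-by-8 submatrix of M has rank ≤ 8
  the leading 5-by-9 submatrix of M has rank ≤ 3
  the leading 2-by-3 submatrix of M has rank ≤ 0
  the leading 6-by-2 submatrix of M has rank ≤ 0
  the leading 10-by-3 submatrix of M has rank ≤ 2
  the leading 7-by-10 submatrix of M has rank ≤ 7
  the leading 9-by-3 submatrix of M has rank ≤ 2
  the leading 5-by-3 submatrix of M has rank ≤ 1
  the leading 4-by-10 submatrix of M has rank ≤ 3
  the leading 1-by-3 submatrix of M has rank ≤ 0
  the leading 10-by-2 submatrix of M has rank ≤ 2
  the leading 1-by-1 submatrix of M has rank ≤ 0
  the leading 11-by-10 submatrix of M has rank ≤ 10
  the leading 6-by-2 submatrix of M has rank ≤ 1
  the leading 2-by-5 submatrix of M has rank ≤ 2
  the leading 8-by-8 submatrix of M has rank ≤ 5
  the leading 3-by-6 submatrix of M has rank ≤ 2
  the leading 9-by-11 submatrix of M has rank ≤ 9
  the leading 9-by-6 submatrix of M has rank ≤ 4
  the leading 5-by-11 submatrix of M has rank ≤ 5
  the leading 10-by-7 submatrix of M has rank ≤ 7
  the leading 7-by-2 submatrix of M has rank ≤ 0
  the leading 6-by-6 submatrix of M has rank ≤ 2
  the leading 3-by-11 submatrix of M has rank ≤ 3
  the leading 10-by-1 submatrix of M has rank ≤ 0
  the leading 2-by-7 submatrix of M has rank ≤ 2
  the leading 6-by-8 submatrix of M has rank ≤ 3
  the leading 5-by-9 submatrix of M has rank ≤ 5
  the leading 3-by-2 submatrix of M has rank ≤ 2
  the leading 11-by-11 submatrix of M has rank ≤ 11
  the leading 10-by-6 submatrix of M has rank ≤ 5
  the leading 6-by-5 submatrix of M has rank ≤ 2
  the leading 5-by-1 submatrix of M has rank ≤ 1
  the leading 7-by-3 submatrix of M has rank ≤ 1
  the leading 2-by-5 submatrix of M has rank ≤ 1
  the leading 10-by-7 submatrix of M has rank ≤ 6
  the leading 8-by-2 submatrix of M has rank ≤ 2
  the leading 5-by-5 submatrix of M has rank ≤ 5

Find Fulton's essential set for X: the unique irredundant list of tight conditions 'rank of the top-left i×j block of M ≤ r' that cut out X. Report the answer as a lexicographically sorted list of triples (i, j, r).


Propagating the 42 rank bounds to every northwest block:

  0 0 0 1 1 1 1 1 1 1 1
  0 0 0 1 1 1 2 2 2 2 2
  0 0 1 2 2 2 3 3 3 3 3
  0 0 1 2 2 2 3 3 3 3 4
  0 0 1 2 2 2 3 3 3 4 5
  0 0 1 2 2 2 3 3 4 5 6
  0 0 1 2 3 3 4 4 5 6 7
  0 1 2 3 4 4 5 5 6 7 8
  0 1 2 3 4 4 5 6 7 8 9
  0 1 2 3 4 5 6 7 8 9 10
  1 2 3 4 5 6 7 8 9 10 11

reading off 1-entries of Δ²R: w = (4, 7, 3, 11, 10, 9, 5, 2, 8, 6, 1).

9 SE-corners of the 34-cell Rothe diagram give Ess(w):

[(2, 3, 0), (2, 6, 1), (4, 10, 3), (5, 9, 3), (6, 6, 2), (6, 8, 3), (7, 2, 0), (9, 6, 4), (10, 1, 0)]
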